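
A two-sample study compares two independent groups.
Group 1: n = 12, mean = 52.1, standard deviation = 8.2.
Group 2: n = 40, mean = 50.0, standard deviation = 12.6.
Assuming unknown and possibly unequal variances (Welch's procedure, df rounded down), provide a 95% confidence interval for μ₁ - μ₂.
(-4.24, 8.44)

Difference: x̄₁ - x̄₂ = 2.10
SE = √(s₁²/n₁ + s₂²/n₂) = √(8.2²/12 + 12.6²/40) = 3.0939
df = 28.12 → 28 (Welch–Satterthwaite, rounded down)
t* = 2.048

CI: 2.10 ± 2.048 · 3.0939 = 2.10 ± 6.34 = (-4.24, 8.44)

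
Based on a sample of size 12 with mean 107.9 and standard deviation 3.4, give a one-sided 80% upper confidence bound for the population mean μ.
μ ≤ 108.76

Upper bound (one-sided):
t* = 0.876 (one-sided for 80%)
Upper bound = x̄ + t* · s/√n = 107.9 + 0.876 · 3.4/√12 = 108.76

We are 80% confident that μ ≤ 108.76.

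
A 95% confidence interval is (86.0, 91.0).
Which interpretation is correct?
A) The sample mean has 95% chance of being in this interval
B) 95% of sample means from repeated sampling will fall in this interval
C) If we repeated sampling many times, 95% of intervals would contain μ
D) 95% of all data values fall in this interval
C

A) Wrong — x̄ is observed and sits in the interval by construction.
B) Wrong — coverage applies to intervals containing μ, not to future x̄ values.
C) Correct — this is the frequentist long-run coverage interpretation.
D) Wrong — a CI is about the parameter μ, not individual data values.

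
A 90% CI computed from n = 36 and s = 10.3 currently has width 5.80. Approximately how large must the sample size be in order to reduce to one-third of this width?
n ≈ 324

CI width ∝ 1/√n
To reduce width by factor 3, need √n to grow by 3 → need 3² = 9 times as many samples.

Current: n = 36, width = 5.80
New: n = 324, width ≈ 1.89

Width reduced by factor of 5.80/1.89 = 3.07.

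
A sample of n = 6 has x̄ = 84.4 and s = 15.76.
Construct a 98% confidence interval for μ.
(62.75, 106.05)

t-interval (σ unknown):
df = n - 1 = 5
t* = 3.365 for 98% confidence

Margin of error = t* · s/√n = 3.365 · 15.76/√6 = 21.65

CI: (62.75, 106.05)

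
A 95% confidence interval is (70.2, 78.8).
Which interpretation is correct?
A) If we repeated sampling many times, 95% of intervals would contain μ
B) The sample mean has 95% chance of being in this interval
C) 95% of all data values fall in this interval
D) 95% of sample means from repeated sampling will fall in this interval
A

A) Correct — this is the frequentist long-run coverage interpretation.
B) Wrong — x̄ is observed and sits in the interval by construction.
C) Wrong — a CI is about the parameter μ, not individual data values.
D) Wrong — coverage applies to intervals containing μ, not to future x̄ values.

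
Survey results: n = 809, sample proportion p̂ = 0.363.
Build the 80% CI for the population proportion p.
(0.341, 0.385)

Proportion CI:
SE = √(p̂(1-p̂)/n) = √(0.363 · 0.637 / 809) = 0.01691

z* = 1.282
Margin = z* · SE = 1.282 · 0.01691 = 0.0217

CI: 0.363 ± 0.0217 = (0.341, 0.385)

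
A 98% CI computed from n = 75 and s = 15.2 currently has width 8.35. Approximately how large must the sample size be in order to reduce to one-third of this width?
n ≈ 675

CI width ∝ 1/√n
To reduce width by factor 3, need √n to grow by 3 → need 3² = 9 times as many samples.

Current: n = 75, width = 8.35
New: n = 675, width ≈ 2.73

Width reduced by factor of 8.35/2.73 = 3.06.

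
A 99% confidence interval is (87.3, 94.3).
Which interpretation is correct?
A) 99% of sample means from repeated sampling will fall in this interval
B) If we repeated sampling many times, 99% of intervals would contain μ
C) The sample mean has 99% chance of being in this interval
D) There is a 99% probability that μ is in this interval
B

A) Wrong — coverage applies to intervals containing μ, not to future x̄ values.
B) Correct — this is the frequentist long-run coverage interpretation.
C) Wrong — x̄ is observed and sits in the interval by construction.
D) Wrong — μ is fixed; the randomness lives in the interval, not in μ.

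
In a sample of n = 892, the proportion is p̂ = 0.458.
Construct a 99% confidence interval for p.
(0.415, 0.501)

Proportion CI:
SE = √(p̂(1-p̂)/n) = √(0.458 · 0.542 / 892) = 0.01668

z* = 2.576
Margin = z* · SE = 2.576 · 0.01668 = 0.0430

CI: 0.458 ± 0.0430 = (0.415, 0.501)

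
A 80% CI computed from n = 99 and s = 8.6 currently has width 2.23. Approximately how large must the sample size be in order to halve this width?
n ≈ 396

CI width ∝ 1/√n
To reduce width by factor 2, need √n to grow by 2 → need 2² = 4 times as many samples.

Current: n = 99, width = 2.23
New: n = 396, width ≈ 1.11

Width reduced by factor of 2.23/1.11 = 2.01.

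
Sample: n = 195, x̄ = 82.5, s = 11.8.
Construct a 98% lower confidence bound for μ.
μ ≥ 80.75

Lower bound (one-sided):
t* = 2.068 (one-sided for 98%)
Lower bound = x̄ - t* · s/√n = 82.5 - 2.068 · 11.8/√195 = 80.75

We are 98% confident that μ ≥ 80.75.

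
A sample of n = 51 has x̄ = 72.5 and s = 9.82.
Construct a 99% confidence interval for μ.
(68.82, 76.18)

t-interval (σ unknown):
df = n - 1 = 50
t* = 2.678 for 99% confidence

Margin of error = t* · s/√n = 2.678 · 9.82/√51 = 3.68

CI: (68.82, 76.18)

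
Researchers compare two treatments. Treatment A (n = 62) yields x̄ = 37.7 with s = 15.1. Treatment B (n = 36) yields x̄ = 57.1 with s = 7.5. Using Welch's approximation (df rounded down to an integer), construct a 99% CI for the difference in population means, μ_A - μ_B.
(-25.42, -13.38)

Difference: x̄₁ - x̄₂ = -19.40
SE = √(s₁²/n₁ + s₂²/n₂) = √(15.1²/62 + 7.5²/36) = 2.2891
df = 94.21 → 94 (Welch–Satterthwaite, rounded down)
t* = 2.629

CI: -19.40 ± 2.629 · 2.2891 = -19.40 ± 6.02 = (-25.42, -13.38)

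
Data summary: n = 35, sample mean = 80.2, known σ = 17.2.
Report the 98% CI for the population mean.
(73.44, 86.96)

z-interval (σ known):
z* = 2.326 for 98% confidence

Margin of error = z* · σ/√n = 2.326 · 17.2/√35 = 6.76

CI: (80.2 - 6.76, 80.2 + 6.76) = (73.44, 86.96)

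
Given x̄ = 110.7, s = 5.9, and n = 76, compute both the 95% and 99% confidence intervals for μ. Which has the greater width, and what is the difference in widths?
99% CI is wider by 0.88

df = 75
95% CI: t* = 1.992, (109.35, 112.05), width = 2 · t* · s/√n = 2.70
99% CI: t* = 2.643, (108.91, 112.49), width = 2 · t* · s/√n = 3.58

The 99% CI is wider by 3.58 - 2.70 = 0.88.
Higher confidence requires a wider interval.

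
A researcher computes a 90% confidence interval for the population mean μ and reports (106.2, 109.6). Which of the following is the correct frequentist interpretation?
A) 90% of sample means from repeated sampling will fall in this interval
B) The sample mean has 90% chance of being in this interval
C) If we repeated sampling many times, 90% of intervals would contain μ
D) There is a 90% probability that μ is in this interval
C

A) Wrong — coverage applies to intervals containing μ, not to future x̄ values.
B) Wrong — x̄ is observed and sits in the interval by construction.
C) Correct — this is the frequentist long-run coverage interpretation.
D) Wrong — μ is fixed; the randomness lives in the interval, not in μ.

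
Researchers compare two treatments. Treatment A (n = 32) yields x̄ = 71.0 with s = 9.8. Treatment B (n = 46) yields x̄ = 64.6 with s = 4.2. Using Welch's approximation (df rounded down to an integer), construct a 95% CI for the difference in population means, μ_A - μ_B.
(2.68, 10.12)

Difference: x̄₁ - x̄₂ = 6.40
SE = √(s₁²/n₁ + s₂²/n₂) = √(9.8²/32 + 4.2²/46) = 1.8398
df = 38.99 → 38 (Welch–Satterthwaite, rounded down)
t* = 2.024

CI: 6.40 ± 2.024 · 1.8398 = 6.40 ± 3.72 = (2.68, 10.12)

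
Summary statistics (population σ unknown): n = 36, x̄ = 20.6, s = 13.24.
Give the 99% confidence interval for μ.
(14.59, 26.61)

t-interval (σ unknown):
df = n - 1 = 35
t* = 2.724 for 99% confidence

Margin of error = t* · s/√n = 2.724 · 13.24/√36 = 6.01

CI: (14.59, 26.61)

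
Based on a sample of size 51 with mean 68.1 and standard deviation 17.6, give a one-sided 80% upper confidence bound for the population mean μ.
μ ≤ 70.19

Upper bound (one-sided):
t* = 0.849 (one-sided for 80%)
Upper bound = x̄ + t* · s/√n = 68.1 + 0.849 · 17.6/√51 = 70.19

We are 80% confident that μ ≤ 70.19.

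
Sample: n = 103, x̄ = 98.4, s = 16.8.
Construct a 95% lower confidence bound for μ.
μ ≥ 95.65

Lower bound (one-sided):
t* = 1.660 (one-sided for 95%)
Lower bound = x̄ - t* · s/√n = 98.4 - 1.660 · 16.8/√103 = 95.65

We are 95% confident that μ ≥ 95.65.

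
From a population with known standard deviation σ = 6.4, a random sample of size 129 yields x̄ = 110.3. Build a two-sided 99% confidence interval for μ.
(108.85, 111.75)

z-interval (σ known):
z* = 2.576 for 99% confidence

Margin of error = z* · σ/√n = 2.576 · 6.4/√129 = 1.45

CI: (110.3 - 1.45, 110.3 + 1.45) = (108.85, 111.75)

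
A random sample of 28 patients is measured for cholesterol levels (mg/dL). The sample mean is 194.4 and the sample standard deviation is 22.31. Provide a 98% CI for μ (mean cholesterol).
(183.97, 204.83)

t-interval (σ unknown):
df = n - 1 = 27
t* = 2.473 for 98% confidence

Margin of error = t* · s/√n = 2.473 · 22.31/√28 = 10.43

CI: (183.97, 204.83)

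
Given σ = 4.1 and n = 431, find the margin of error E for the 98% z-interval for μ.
Margin of error = 0.46

Margin of error = z* · σ/√n
= 2.326 · 4.1/√431
= 2.326 · 4.1/20.7605
= 0.46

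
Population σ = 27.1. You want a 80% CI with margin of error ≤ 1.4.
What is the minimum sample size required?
n ≥ 616

For margin E ≤ 1.4:
n ≥ (z* · σ / E)²
n ≥ (1.282 · 27.1 / 1.4)²
n ≥ 615.83

Minimum n = 616 (rounding up)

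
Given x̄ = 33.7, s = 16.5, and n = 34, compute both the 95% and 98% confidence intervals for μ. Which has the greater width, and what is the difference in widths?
98% CI is wider by 2.32

df = 33
95% CI: t* = 2.035, (27.94, 39.46), width = 2 · t* · s/√n = 11.52
98% CI: t* = 2.445, (26.78, 40.62), width = 2 · t* · s/√n = 13.84

The 98% CI is wider by 13.84 - 11.52 = 2.32.
Higher confidence requires a wider interval.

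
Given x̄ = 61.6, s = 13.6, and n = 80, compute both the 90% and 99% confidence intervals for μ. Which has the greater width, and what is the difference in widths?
99% CI is wider by 2.97

df = 79
90% CI: t* = 1.664, (59.07, 64.13), width = 2 · t* · s/√n = 5.06
99% CI: t* = 2.640, (57.59, 65.61), width = 2 · t* · s/√n = 8.03

The 99% CI is wider by 8.03 - 5.06 = 2.97.
Higher confidence requires a wider interval.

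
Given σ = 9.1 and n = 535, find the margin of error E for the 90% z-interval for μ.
Margin of error = 0.65

Margin of error = z* · σ/√n
= 1.645 · 9.1/√535
= 1.645 · 9.1/23.1301
= 0.65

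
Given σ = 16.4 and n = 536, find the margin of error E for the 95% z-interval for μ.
Margin of error = 1.39

Margin of error = z* · σ/√n
= 1.960 · 16.4/√536
= 1.960 · 16.4/23.1517
= 1.39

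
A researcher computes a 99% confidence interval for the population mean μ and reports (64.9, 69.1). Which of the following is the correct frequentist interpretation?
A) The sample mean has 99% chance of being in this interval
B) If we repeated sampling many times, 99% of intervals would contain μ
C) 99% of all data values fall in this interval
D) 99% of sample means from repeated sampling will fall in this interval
B

A) Wrong — x̄ is observed and sits in the interval by construction.
B) Correct — this is the frequentist long-run coverage interpretation.
C) Wrong — a CI is about the parameter μ, not individual data values.
D) Wrong — coverage applies to intervals containing μ, not to future x̄ values.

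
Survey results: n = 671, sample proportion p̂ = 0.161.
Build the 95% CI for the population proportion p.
(0.133, 0.189)

Proportion CI:
SE = √(p̂(1-p̂)/n) = √(0.161 · 0.839 / 671) = 0.01419

z* = 1.960
Margin = z* · SE = 1.960 · 0.01419 = 0.0278

CI: 0.161 ± 0.0278 = (0.133, 0.189)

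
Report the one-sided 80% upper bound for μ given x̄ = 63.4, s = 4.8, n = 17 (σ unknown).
μ ≤ 64.41

Upper bound (one-sided):
t* = 0.865 (one-sided for 80%)
Upper bound = x̄ + t* · s/√n = 63.4 + 0.865 · 4.8/√17 = 64.41

We are 80% confident that μ ≤ 64.41.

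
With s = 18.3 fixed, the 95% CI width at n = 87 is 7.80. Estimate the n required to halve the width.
n ≈ 348

CI width ∝ 1/√n
To reduce width by factor 2, need √n to grow by 2 → need 2² = 4 times as many samples.

Current: n = 87, width = 7.80
New: n = 348, width ≈ 3.86

Width reduced by factor of 7.80/3.86 = 2.02.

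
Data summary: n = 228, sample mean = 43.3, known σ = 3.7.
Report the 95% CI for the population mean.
(42.82, 43.78)

z-interval (σ known):
z* = 1.960 for 95% confidence

Margin of error = z* · σ/√n = 1.960 · 3.7/√228 = 0.48

CI: (43.3 - 0.48, 43.3 + 0.48) = (42.82, 43.78)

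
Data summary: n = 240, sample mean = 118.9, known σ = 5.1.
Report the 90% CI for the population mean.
(118.36, 119.44)

z-interval (σ known):
z* = 1.645 for 90% confidence

Margin of error = z* · σ/√n = 1.645 · 5.1/√240 = 0.54

CI: (118.9 - 0.54, 118.9 + 0.54) = (118.36, 119.44)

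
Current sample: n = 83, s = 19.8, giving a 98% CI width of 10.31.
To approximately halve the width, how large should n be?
n ≈ 332

CI width ∝ 1/√n
To reduce width by factor 2, need √n to grow by 2 → need 2² = 4 times as many samples.

Current: n = 83, width = 10.31
New: n = 332, width ≈ 5.08

Width reduced by factor of 10.31/5.08 = 2.03.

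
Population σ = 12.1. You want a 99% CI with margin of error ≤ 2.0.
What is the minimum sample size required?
n ≥ 243

For margin E ≤ 2.0:
n ≥ (z* · σ / E)²
n ≥ (2.576 · 12.1 / 2.0)²
n ≥ 242.89

Minimum n = 243 (rounding up)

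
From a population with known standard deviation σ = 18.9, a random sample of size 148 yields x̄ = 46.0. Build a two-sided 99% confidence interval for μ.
(42.00, 50.00)

z-interval (σ known):
z* = 2.576 for 99% confidence

Margin of error = z* · σ/√n = 2.576 · 18.9/√148 = 4.00

CI: (46.0 - 4.00, 46.0 + 4.00) = (42.00, 50.00)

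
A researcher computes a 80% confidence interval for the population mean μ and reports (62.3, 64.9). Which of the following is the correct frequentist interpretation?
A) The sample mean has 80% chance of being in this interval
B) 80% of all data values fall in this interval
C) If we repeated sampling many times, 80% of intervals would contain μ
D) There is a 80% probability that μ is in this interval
C

A) Wrong — x̄ is observed and sits in the interval by construction.
B) Wrong — a CI is about the parameter μ, not individual data values.
C) Correct — this is the frequentist long-run coverage interpretation.
D) Wrong — μ is fixed; the randomness lives in the interval, not in μ.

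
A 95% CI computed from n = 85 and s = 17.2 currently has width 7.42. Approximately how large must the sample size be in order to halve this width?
n ≈ 340

CI width ∝ 1/√n
To reduce width by factor 2, need √n to grow by 2 → need 2² = 4 times as many samples.

Current: n = 85, width = 7.42
New: n = 340, width ≈ 3.67

Width reduced by factor of 7.42/3.67 = 2.02.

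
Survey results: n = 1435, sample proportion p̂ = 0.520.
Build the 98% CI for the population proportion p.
(0.489, 0.551)

Proportion CI:
SE = √(p̂(1-p̂)/n) = √(0.520 · 0.480 / 1435) = 0.01319

z* = 2.326
Margin = z* · SE = 2.326 · 0.01319 = 0.0307

CI: 0.520 ± 0.0307 = (0.489, 0.551)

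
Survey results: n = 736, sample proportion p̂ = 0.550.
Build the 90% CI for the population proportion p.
(0.520, 0.580)

Proportion CI:
SE = √(p̂(1-p̂)/n) = √(0.550 · 0.450 / 736) = 0.01834

z* = 1.645
Margin = z* · SE = 1.645 · 0.01834 = 0.0302

CI: 0.550 ± 0.0302 = (0.520, 0.580)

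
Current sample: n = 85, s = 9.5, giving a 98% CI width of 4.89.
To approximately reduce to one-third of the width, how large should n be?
n ≈ 765

CI width ∝ 1/√n
To reduce width by factor 3, need √n to grow by 3 → need 3² = 9 times as many samples.

Current: n = 85, width = 4.89
New: n = 765, width ≈ 1.60

Width reduced by factor of 4.89/1.60 = 3.06.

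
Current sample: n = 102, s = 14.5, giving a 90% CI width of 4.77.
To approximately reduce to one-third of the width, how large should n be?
n ≈ 918

CI width ∝ 1/√n
To reduce width by factor 3, need √n to grow by 3 → need 3² = 9 times as many samples.

Current: n = 102, width = 4.77
New: n = 918, width ≈ 1.58

Width reduced by factor of 4.77/1.58 = 3.02.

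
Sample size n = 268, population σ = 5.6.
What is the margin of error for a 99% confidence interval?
Margin of error = 0.88

Margin of error = z* · σ/√n
= 2.576 · 5.6/√268
= 2.576 · 5.6/16.3707
= 0.88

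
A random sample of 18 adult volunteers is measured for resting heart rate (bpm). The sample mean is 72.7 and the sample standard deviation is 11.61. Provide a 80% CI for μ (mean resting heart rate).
(69.05, 76.35)

t-interval (σ unknown):
df = n - 1 = 17
t* = 1.333 for 80% confidence

Margin of error = t* · s/√n = 1.333 · 11.61/√18 = 3.65

CI: (69.05, 76.35)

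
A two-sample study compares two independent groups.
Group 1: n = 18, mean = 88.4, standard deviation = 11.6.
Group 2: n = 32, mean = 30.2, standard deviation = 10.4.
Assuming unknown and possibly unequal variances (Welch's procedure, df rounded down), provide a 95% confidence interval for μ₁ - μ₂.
(51.49, 64.91)

Difference: x̄₁ - x̄₂ = 58.20
SE = √(s₁²/n₁ + s₂²/n₂) = √(11.6²/18 + 10.4²/32) = 3.2948
df = 32.23 → 32 (Welch–Satterthwaite, rounded down)
t* = 2.037

CI: 58.20 ± 2.037 · 3.2948 = 58.20 ± 6.71 = (51.49, 64.91)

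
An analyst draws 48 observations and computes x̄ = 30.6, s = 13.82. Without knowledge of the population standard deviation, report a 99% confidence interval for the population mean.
(25.24, 35.96)

t-interval (σ unknown):
df = n - 1 = 47
t* = 2.685 for 99% confidence

Margin of error = t* · s/√n = 2.685 · 13.82/√48 = 5.36

CI: (25.24, 35.96)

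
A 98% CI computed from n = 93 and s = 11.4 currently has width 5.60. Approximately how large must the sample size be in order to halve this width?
n ≈ 372

CI width ∝ 1/√n
To reduce width by factor 2, need √n to grow by 2 → need 2² = 4 times as many samples.

Current: n = 93, width = 5.60
New: n = 372, width ≈ 2.76

Width reduced by factor of 5.60/2.76 = 2.03.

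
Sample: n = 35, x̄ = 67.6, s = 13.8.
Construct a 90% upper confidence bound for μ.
μ ≤ 70.65

Upper bound (one-sided):
t* = 1.307 (one-sided for 90%)
Upper bound = x̄ + t* · s/√n = 67.6 + 1.307 · 13.8/√35 = 70.65

We are 90% confident that μ ≤ 70.65.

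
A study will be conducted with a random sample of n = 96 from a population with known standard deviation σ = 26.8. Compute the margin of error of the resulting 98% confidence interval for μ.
Margin of error = 6.36

Margin of error = z* · σ/√n
= 2.326 · 26.8/√96
= 2.326 · 26.8/9.7980
= 6.36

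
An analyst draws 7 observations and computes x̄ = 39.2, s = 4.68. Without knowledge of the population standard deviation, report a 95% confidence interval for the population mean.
(34.87, 43.53)

t-interval (σ unknown):
df = n - 1 = 6
t* = 2.447 for 95% confidence

Margin of error = t* · s/√n = 2.447 · 4.68/√7 = 4.33

CI: (34.87, 43.53)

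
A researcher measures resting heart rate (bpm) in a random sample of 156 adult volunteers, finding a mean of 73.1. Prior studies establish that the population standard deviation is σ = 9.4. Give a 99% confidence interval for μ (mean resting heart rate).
(71.16, 75.04)

z-interval (σ known):
z* = 2.576 for 99% confidence

Margin of error = z* · σ/√n = 2.576 · 9.4/√156 = 1.94

CI: (73.1 - 1.94, 73.1 + 1.94) = (71.16, 75.04)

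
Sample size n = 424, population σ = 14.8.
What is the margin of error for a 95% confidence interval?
Margin of error = 1.41

Margin of error = z* · σ/√n
= 1.960 · 14.8/√424
= 1.960 · 14.8/20.5913
= 1.41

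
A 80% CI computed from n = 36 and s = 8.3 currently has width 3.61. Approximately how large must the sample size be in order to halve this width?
n ≈ 144

CI width ∝ 1/√n
To reduce width by factor 2, need √n to grow by 2 → need 2² = 4 times as many samples.

Current: n = 36, width = 3.61
New: n = 144, width ≈ 1.78

Width reduced by factor of 3.61/1.78 = 2.03.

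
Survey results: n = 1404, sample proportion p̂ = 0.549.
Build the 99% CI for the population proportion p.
(0.515, 0.583)

Proportion CI:
SE = √(p̂(1-p̂)/n) = √(0.549 · 0.451 / 1404) = 0.01328

z* = 2.576
Margin = z* · SE = 2.576 · 0.01328 = 0.0342

CI: 0.549 ± 0.0342 = (0.515, 0.583)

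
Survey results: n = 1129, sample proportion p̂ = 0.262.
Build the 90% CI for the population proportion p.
(0.240, 0.284)

Proportion CI:
SE = √(p̂(1-p̂)/n) = √(0.262 · 0.738 / 1129) = 0.01309

z* = 1.645
Margin = z* · SE = 1.645 · 0.01309 = 0.0215

CI: 0.262 ± 0.0215 = (0.240, 0.284)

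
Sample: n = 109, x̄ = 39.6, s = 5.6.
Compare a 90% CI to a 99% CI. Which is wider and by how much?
99% CI is wider by 1.03

df = 108
90% CI: t* = 1.659, (38.71, 40.49), width = 2 · t* · s/√n = 1.78
99% CI: t* = 2.622, (38.19, 41.01), width = 2 · t* · s/√n = 2.81

The 99% CI is wider by 2.81 - 1.78 = 1.03.
Higher confidence requires a wider interval.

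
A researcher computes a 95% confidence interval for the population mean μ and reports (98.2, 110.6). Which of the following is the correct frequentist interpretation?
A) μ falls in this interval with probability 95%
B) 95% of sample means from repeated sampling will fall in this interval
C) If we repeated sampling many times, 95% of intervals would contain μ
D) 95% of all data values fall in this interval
C

A) Wrong — μ is fixed; the randomness lives in the interval, not in μ.
B) Wrong — coverage applies to intervals containing μ, not to future x̄ values.
C) Correct — this is the frequentist long-run coverage interpretation.
D) Wrong — a CI is about the parameter μ, not individual data values.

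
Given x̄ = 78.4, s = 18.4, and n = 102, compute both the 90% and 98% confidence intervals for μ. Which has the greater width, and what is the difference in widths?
98% CI is wider by 2.56

df = 101
90% CI: t* = 1.660, (75.38, 81.42), width = 2 · t* · s/√n = 6.05
98% CI: t* = 2.364, (74.09, 82.71), width = 2 · t* · s/√n = 8.61

The 98% CI is wider by 8.61 - 6.05 = 2.56.
Higher confidence requires a wider interval.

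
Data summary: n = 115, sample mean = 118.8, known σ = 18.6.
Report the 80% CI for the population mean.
(116.58, 121.02)

z-interval (σ known):
z* = 1.282 for 80% confidence

Margin of error = z* · σ/√n = 1.282 · 18.6/√115 = 2.22

CI: (118.8 - 2.22, 118.8 + 2.22) = (116.58, 121.02)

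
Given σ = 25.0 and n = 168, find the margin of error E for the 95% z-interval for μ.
Margin of error = 3.78

Margin of error = z* · σ/√n
= 1.960 · 25.0/√168
= 1.960 · 25.0/12.9615
= 3.78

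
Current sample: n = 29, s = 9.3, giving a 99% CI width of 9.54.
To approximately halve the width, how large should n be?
n ≈ 116

CI width ∝ 1/√n
To reduce width by factor 2, need √n to grow by 2 → need 2² = 4 times as many samples.

Current: n = 29, width = 9.54
New: n = 116, width ≈ 4.52

Width reduced by factor of 9.54/4.52 = 2.11.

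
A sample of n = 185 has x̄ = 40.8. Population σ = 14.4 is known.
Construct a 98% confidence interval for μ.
(38.34, 43.26)

z-interval (σ known):
z* = 2.326 for 98% confidence

Margin of error = z* · σ/√n = 2.326 · 14.4/√185 = 2.46

CI: (40.8 - 2.46, 40.8 + 2.46) = (38.34, 43.26)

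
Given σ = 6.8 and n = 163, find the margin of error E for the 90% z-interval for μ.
Margin of error = 0.88

Margin of error = z* · σ/√n
= 1.645 · 6.8/√163
= 1.645 · 6.8/12.7671
= 0.88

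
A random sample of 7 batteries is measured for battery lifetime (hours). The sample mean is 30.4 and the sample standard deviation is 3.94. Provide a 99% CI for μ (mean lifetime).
(24.88, 35.92)

t-interval (σ unknown):
df = n - 1 = 6
t* = 3.707 for 99% confidence

Margin of error = t* · s/√n = 3.707 · 3.94/√7 = 5.52

CI: (24.88, 35.92)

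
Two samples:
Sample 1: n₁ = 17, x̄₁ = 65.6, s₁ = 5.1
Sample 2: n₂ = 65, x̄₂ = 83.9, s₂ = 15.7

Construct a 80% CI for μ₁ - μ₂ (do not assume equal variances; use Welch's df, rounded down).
(-21.28, -15.32)

Difference: x̄₁ - x̄₂ = -18.30
SE = √(s₁²/n₁ + s₂²/n₂) = √(5.1²/17 + 15.7²/65) = 2.3070
df = 76.35 → 76 (Welch–Satterthwaite, rounded down)
t* = 1.293

CI: -18.30 ± 1.293 · 2.3070 = -18.30 ± 2.98 = (-21.28, -15.32)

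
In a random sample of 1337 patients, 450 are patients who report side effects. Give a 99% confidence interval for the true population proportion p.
(0.303, 0.370)

Proportion CI:
p̂ = 450/1337 = 0.33657
SE = √(p̂(1-p̂)/n) = √(0.33657 · 0.66343 / 1337) = 0.01292

z* = 2.576
Margin = z* · SE = 2.576 · 0.01292 = 0.0333

CI: 0.33657 ± 0.0333 = (0.303, 0.370)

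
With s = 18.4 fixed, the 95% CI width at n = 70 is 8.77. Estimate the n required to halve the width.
n ≈ 280

CI width ∝ 1/√n
To reduce width by factor 2, need √n to grow by 2 → need 2² = 4 times as many samples.

Current: n = 70, width = 8.77
New: n = 280, width ≈ 4.33

Width reduced by factor of 8.77/4.33 = 2.03.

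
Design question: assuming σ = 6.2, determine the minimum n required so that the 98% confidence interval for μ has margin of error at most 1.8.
n ≥ 65

For margin E ≤ 1.8:
n ≥ (z* · σ / E)²
n ≥ (2.326 · 6.2 / 1.8)²
n ≥ 64.19

Minimum n = 65 (rounding up)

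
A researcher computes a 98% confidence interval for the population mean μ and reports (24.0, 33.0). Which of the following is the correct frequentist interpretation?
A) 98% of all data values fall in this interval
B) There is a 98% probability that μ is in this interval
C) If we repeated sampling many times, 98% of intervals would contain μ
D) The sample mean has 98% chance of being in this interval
C

A) Wrong — a CI is about the parameter μ, not individual data values.
B) Wrong — μ is fixed; the randomness lives in the interval, not in μ.
C) Correct — this is the frequentist long-run coverage interpretation.
D) Wrong — x̄ is observed and sits in the interval by construction.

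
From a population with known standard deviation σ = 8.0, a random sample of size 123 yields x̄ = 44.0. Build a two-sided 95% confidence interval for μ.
(42.59, 45.41)

z-interval (σ known):
z* = 1.960 for 95% confidence

Margin of error = z* · σ/√n = 1.960 · 8.0/√123 = 1.41

CI: (44.0 - 1.41, 44.0 + 1.41) = (42.59, 45.41)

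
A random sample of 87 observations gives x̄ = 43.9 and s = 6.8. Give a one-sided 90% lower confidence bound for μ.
μ ≥ 42.96

Lower bound (one-sided):
t* = 1.291 (one-sided for 90%)
Lower bound = x̄ - t* · s/√n = 43.9 - 1.291 · 6.8/√87 = 42.96

We are 90% confident that μ ≥ 42.96.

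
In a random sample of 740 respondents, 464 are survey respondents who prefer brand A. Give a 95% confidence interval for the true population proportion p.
(0.592, 0.662)

Proportion CI:
p̂ = 464/740 = 0.62703
SE = √(p̂(1-p̂)/n) = √(0.62703 · 0.37297 / 740) = 0.01778

z* = 1.960
Margin = z* · SE = 1.960 · 0.01778 = 0.0348

CI: 0.62703 ± 0.0348 = (0.592, 0.662)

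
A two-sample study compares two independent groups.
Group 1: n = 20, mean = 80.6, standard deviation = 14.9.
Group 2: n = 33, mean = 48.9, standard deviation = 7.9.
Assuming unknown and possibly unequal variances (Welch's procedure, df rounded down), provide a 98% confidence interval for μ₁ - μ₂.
(22.74, 40.66)

Difference: x̄₁ - x̄₂ = 31.70
SE = √(s₁²/n₁ + s₂²/n₂) = √(14.9²/20 + 7.9²/33) = 3.6044
df = 25.58 → 25 (Welch–Satterthwaite, rounded down)
t* = 2.485

CI: 31.70 ± 2.485 · 3.6044 = 31.70 ± 8.96 = (22.74, 40.66)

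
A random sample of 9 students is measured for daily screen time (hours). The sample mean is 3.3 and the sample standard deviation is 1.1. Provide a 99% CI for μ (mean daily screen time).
(2.07, 4.53)

t-interval (σ unknown):
df = n - 1 = 8
t* = 3.355 for 99% confidence

Margin of error = t* · s/√n = 3.355 · 1.1/√9 = 1.23

CI: (2.07, 4.53)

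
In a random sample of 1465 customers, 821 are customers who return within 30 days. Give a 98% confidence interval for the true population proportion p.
(0.530, 0.591)

Proportion CI:
p̂ = 821/1465 = 0.56041
SE = √(p̂(1-p̂)/n) = √(0.56041 · 0.43959 / 1465) = 0.01297

z* = 2.326
Margin = z* · SE = 2.326 · 0.01297 = 0.0302

CI: 0.56041 ± 0.0302 = (0.530, 0.591)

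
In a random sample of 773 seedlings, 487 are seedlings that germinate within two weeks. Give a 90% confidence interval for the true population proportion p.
(0.601, 0.659)

Proportion CI:
p̂ = 487/773 = 0.63001
SE = √(p̂(1-p̂)/n) = √(0.63001 · 0.36999 / 773) = 0.01737

z* = 1.645
Margin = z* · SE = 1.645 · 0.01737 = 0.0286

CI: 0.63001 ± 0.0286 = (0.601, 0.659)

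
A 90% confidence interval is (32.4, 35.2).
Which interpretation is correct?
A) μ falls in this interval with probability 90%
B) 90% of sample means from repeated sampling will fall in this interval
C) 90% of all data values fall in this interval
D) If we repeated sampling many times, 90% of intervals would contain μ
D

A) Wrong — μ is fixed; the randomness lives in the interval, not in μ.
B) Wrong — coverage applies to intervals containing μ, not to future x̄ values.
C) Wrong — a CI is about the parameter μ, not individual data values.
D) Correct — this is the frequentist long-run coverage interpretation.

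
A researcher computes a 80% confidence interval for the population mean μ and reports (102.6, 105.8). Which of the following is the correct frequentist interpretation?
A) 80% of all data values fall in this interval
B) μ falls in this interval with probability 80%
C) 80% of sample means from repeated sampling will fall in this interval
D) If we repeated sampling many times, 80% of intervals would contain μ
D

A) Wrong — a CI is about the parameter μ, not individual data values.
B) Wrong — μ is fixed; the randomness lives in the interval, not in μ.
C) Wrong — coverage applies to intervals containing μ, not to future x̄ values.
D) Correct — this is the frequentist long-run coverage interpretation.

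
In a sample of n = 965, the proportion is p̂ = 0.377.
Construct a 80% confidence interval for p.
(0.357, 0.397)

Proportion CI:
SE = √(p̂(1-p̂)/n) = √(0.377 · 0.623 / 965) = 0.01560

z* = 1.282
Margin = z* · SE = 1.282 · 0.01560 = 0.0200

CI: 0.377 ± 0.0200 = (0.357, 0.397)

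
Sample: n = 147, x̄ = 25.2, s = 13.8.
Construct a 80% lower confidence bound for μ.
μ ≥ 24.24

Lower bound (one-sided):
t* = 0.844 (one-sided for 80%)
Lower bound = x̄ - t* · s/√n = 25.2 - 0.844 · 13.8/√147 = 24.24

We are 80% confident that μ ≥ 24.24.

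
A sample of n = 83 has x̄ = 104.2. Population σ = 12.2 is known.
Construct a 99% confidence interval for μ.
(100.75, 107.65)

z-interval (σ known):
z* = 2.576 for 99% confidence

Margin of error = z* · σ/√n = 2.576 · 12.2/√83 = 3.45

CI: (104.2 - 3.45, 104.2 + 3.45) = (100.75, 107.65)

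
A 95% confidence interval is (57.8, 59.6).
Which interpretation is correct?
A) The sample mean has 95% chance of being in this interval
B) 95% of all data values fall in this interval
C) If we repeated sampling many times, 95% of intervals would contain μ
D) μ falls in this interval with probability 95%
C

A) Wrong — x̄ is observed and sits in the interval by construction.
B) Wrong — a CI is about the parameter μ, not individual data values.
C) Correct — this is the frequentist long-run coverage interpretation.
D) Wrong — μ is fixed; the randomness lives in the interval, not in μ.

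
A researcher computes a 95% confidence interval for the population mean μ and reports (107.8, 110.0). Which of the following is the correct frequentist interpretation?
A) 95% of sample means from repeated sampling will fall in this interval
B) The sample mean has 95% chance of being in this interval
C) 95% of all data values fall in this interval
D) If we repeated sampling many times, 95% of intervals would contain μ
D

A) Wrong — coverage applies to intervals containing μ, not to future x̄ values.
B) Wrong — x̄ is observed and sits in the interval by construction.
C) Wrong — a CI is about the parameter μ, not individual data values.
D) Correct — this is the frequentist long-run coverage interpretation.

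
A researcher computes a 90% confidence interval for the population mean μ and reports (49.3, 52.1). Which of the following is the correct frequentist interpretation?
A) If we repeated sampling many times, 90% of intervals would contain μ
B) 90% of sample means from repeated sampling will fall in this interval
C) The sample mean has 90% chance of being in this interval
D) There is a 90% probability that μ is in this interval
A

A) Correct — this is the frequentist long-run coverage interpretation.
B) Wrong — coverage applies to intervals containing μ, not to future x̄ values.
C) Wrong — x̄ is observed and sits in the interval by construction.
D) Wrong — μ is fixed; the randomness lives in the interval, not in μ.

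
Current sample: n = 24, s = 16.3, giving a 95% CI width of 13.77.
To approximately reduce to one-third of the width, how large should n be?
n ≈ 216

CI width ∝ 1/√n
To reduce width by factor 3, need √n to grow by 3 → need 3² = 9 times as many samples.

Current: n = 24, width = 13.77
New: n = 216, width ≈ 4.37

Width reduced by factor of 13.77/4.37 = 3.15.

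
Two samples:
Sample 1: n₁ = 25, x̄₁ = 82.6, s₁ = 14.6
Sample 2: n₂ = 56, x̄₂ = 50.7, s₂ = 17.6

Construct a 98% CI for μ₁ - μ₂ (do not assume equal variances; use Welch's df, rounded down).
(22.92, 40.88)

Difference: x̄₁ - x̄₂ = 31.90
SE = √(s₁²/n₁ + s₂²/n₂) = √(14.6²/25 + 17.6²/56) = 3.7494
df = 55.12 → 55 (Welch–Satterthwaite, rounded down)
t* = 2.396

CI: 31.90 ± 2.396 · 3.7494 = 31.90 ± 8.98 = (22.92, 40.88)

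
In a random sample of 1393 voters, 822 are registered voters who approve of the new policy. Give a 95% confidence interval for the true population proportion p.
(0.564, 0.616)

Proportion CI:
p̂ = 822/1393 = 0.59009
SE = √(p̂(1-p̂)/n) = √(0.59009 · 0.40991 / 1393) = 0.01318

z* = 1.960
Margin = z* · SE = 1.960 · 0.01318 = 0.0258

CI: 0.59009 ± 0.0258 = (0.564, 0.616)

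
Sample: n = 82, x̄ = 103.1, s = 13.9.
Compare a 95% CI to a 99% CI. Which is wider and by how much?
99% CI is wider by 1.99

df = 81
95% CI: t* = 1.990, (100.05, 106.15), width = 2 · t* · s/√n = 6.11
99% CI: t* = 2.638, (99.05, 107.15), width = 2 · t* · s/√n = 8.10

The 99% CI is wider by 8.10 - 6.11 = 1.99.
Higher confidence requires a wider interval.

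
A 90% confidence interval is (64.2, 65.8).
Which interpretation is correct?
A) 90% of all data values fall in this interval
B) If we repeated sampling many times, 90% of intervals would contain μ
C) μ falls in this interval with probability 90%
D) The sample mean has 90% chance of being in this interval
B

A) Wrong — a CI is about the parameter μ, not individual data values.
B) Correct — this is the frequentist long-run coverage interpretation.
C) Wrong — μ is fixed; the randomness lives in the interval, not in μ.
D) Wrong — x̄ is observed and sits in the interval by construction.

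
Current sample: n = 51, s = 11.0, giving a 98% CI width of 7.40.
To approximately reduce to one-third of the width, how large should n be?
n ≈ 459

CI width ∝ 1/√n
To reduce width by factor 3, need √n to grow by 3 → need 3² = 9 times as many samples.

Current: n = 51, width = 7.40
New: n = 459, width ≈ 2.40

Width reduced by factor of 7.40/2.40 = 3.08.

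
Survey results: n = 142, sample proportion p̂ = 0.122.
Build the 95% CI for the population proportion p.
(0.068, 0.176)

Proportion CI:
SE = √(p̂(1-p̂)/n) = √(0.122 · 0.878 / 142) = 0.02747

z* = 1.960
Margin = z* · SE = 1.960 · 0.02747 = 0.0538

CI: 0.122 ± 0.0538 = (0.068, 0.176)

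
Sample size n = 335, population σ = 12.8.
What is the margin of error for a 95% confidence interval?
Margin of error = 1.37

Margin of error = z* · σ/√n
= 1.960 · 12.8/√335
= 1.960 · 12.8/18.3030
= 1.37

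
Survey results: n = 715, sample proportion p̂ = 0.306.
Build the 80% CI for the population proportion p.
(0.284, 0.328)

Proportion CI:
SE = √(p̂(1-p̂)/n) = √(0.306 · 0.694 / 715) = 0.01723

z* = 1.282
Margin = z* · SE = 1.282 · 0.01723 = 0.0221

CI: 0.306 ± 0.0221 = (0.284, 0.328)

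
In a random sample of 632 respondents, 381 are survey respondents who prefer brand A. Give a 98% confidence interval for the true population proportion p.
(0.558, 0.648)

Proportion CI:
p̂ = 381/632 = 0.60285
SE = √(p̂(1-p̂)/n) = √(0.60285 · 0.39715 / 632) = 0.01946

z* = 2.326
Margin = z* · SE = 2.326 · 0.01946 = 0.0453

CI: 0.60285 ± 0.0453 = (0.558, 0.648)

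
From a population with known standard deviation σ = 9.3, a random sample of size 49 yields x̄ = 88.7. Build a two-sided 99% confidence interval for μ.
(85.28, 92.12)

z-interval (σ known):
z* = 2.576 for 99% confidence

Margin of error = z* · σ/√n = 2.576 · 9.3/√49 = 3.42

CI: (88.7 - 3.42, 88.7 + 3.42) = (85.28, 92.12)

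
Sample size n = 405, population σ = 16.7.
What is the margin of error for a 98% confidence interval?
Margin of error = 1.93

Margin of error = z* · σ/√n
= 2.326 · 16.7/√405
= 2.326 · 16.7/20.1246
= 1.93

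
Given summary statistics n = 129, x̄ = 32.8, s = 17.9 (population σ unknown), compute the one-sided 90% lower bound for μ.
μ ≥ 30.77

Lower bound (one-sided):
t* = 1.288 (one-sided for 90%)
Lower bound = x̄ - t* · s/√n = 32.8 - 1.288 · 17.9/√129 = 30.77

We are 90% confident that μ ≥ 30.77.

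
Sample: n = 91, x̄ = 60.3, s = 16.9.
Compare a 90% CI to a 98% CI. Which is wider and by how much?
98% CI is wider by 2.50

df = 90
90% CI: t* = 1.662, (57.36, 63.24), width = 2 · t* · s/√n = 5.89
98% CI: t* = 2.368, (56.10, 64.50), width = 2 · t* · s/√n = 8.39

The 98% CI is wider by 8.39 - 5.89 = 2.50.
Higher confidence requires a wider interval.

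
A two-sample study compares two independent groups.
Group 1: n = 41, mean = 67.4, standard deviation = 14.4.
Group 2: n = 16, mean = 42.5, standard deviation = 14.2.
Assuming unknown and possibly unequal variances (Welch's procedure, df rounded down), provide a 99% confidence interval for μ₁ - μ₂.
(13.26, 36.54)

Difference: x̄₁ - x̄₂ = 24.90
SE = √(s₁²/n₁ + s₂²/n₂) = √(14.4²/41 + 14.2²/16) = 4.2024
df = 27.78 → 27 (Welch–Satterthwaite, rounded down)
t* = 2.771

CI: 24.90 ± 2.771 · 4.2024 = 24.90 ± 11.64 = (13.26, 36.54)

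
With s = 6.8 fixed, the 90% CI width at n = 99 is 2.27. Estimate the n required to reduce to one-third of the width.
n ≈ 891

CI width ∝ 1/√n
To reduce width by factor 3, need √n to grow by 3 → need 3² = 9 times as many samples.

Current: n = 99, width = 2.27
New: n = 891, width ≈ 0.75

Width reduced by factor of 2.27/0.75 = 3.03.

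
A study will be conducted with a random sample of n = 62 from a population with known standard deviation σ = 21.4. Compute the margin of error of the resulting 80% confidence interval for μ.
Margin of error = 3.48

Margin of error = z* · σ/√n
= 1.282 · 21.4/√62
= 1.282 · 21.4/7.8740
= 3.48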